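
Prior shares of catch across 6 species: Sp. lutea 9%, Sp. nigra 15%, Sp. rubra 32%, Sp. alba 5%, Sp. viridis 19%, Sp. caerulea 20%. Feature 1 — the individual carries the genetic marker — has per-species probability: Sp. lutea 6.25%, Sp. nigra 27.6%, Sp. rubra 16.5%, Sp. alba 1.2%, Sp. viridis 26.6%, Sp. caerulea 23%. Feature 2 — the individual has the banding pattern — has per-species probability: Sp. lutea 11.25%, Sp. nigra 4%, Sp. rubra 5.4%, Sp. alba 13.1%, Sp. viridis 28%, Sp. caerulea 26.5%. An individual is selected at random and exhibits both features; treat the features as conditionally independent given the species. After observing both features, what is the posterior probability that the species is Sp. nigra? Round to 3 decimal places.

Unnormalized posteriors (prior × likelihood):
  Sp. lutea: 0.09 × 0.0625 × 0.1125 = 0.0006328125
  Sp. nigra: 0.15 × 0.276 × 0.04 = 0.001656
  Sp. rubra: 0.32 × 0.165 × 0.054 = 0.0028512
  Sp. alba: 0.05 × 0.012 × 0.131 = 0.0000786
  Sp. viridis: 0.19 × 0.266 × 0.28 = 0.0141512
  Sp. caerulea: 0.2 × 0.23 × 0.265 = 0.01219
Total = 0.0315598125.
P(Sp. nigra | evidence) = 0.001656 / 0.0315598125 ≈ 0.052.

0.052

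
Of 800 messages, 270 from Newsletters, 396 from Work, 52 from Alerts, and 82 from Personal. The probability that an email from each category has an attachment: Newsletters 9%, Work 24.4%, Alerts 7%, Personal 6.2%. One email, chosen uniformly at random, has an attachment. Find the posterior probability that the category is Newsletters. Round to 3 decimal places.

0.187

Unnormalized posteriors (prior × likelihood):
  Newsletters: 0.3375 × 0.09 = 0.030375
  Work: 0.495 × 0.244 = 0.12078
  Alerts: 0.065 × 0.07 = 0.00455
  Personal: 0.1025 × 0.062 = 0.006355
Sum = 0.16206.
P(Newsletters | evidence) = 0.030375 / 0.16206 ≈ 0.187.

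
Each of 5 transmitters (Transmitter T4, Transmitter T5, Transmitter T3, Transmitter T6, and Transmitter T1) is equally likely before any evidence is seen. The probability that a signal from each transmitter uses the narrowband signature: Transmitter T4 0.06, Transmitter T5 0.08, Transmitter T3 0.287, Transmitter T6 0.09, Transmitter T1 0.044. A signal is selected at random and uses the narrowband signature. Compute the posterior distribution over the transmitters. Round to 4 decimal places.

Transmitter T4 0.1070, Transmitter T5 0.1426, Transmitter T3 0.5116, Transmitter T6 0.1604, Transmitter T1 0.0784

Since the prior is uniform, the posterior is proportional to the likelihood:
  Transmitter T4: 0.06
  Transmitter T5: 0.08
  Transmitter T3: 0.287
  Transmitter T6: 0.09
  Transmitter T1: 0.044
Sum = 0.561.
P(Transmitter T4 | narrowband) = 0.06/0.561 ≈ 0.1070
P(Transmitter T5 | narrowband) = 0.08/0.561 ≈ 0.1426
P(Transmitter T3 | narrowband) = 0.287/0.561 ≈ 0.5116
P(Transmitter T6 | narrowband) = 0.09/0.561 ≈ 0.1604
P(Transmitter T1 | narrowband) = 0.044/0.561 ≈ 0.0784
(Check: 0.1070+0.1426+0.5116+0.1604+0.0784 = 1.0000.)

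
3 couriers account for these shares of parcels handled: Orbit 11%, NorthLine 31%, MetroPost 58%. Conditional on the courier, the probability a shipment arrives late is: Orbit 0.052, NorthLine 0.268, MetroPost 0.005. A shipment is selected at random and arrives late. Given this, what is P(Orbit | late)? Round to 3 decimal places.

Prior × likelihood for each hypothesis:
  Orbit: 0.11 × 0.052 = 0.00572
  NorthLine: 0.31 × 0.268 = 0.08308
  MetroPost: 0.58 × 0.005 = 0.0029
Normalizing constant = 0.0917.
P(Orbit | evidence) = 0.00572 / 0.0917 ≈ 0.062.

0.062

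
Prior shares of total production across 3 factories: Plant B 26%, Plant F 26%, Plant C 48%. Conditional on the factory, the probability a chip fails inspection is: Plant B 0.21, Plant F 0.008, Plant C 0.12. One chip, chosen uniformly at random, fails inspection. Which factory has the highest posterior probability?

Plant C

By Bayes' rule, posterior ∝ prior × likelihood:
  Plant B: 0.26 × 0.21 = 0.0546
  Plant F: 0.26 × 0.008 = 0.00208
  Plant C: 0.48 × 0.12 = 0.0576
Sum = 0.11428.
Largest term belongs to Plant C, so Plant C is most probable.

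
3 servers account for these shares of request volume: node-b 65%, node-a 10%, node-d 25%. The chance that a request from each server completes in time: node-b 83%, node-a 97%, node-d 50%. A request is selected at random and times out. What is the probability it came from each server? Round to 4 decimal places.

Taking complements, P(timeout | each) = node-b 0.17, node-a 0.03, node-d 0.5.
Compute prior × likelihood for every hypothesis:
  node-b: 0.65 × 0.17 = 0.1105
  node-a: 0.1 × 0.03 = 0.003
  node-d: 0.25 × 0.5 = 0.125
Total = 0.2385.
P(node-b | timeout) = 0.1105/0.2385 ≈ 0.4633
P(node-a | timeout) = 0.003/0.2385 ≈ 0.0126
P(node-d | timeout) = 0.125/0.2385 ≈ 0.5241

node-b 0.4633, node-a 0.0126, node-d 0.5241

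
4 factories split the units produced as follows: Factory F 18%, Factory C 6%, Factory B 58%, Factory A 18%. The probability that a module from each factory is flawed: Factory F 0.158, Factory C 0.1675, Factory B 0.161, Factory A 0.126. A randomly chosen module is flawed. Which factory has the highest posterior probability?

Factory B

Prior × likelihood for each hypothesis:
  Factory F: 0.18 × 0.158 = 0.02844
  Factory C: 0.06 × 0.1675 = 0.01005
  Factory B: 0.58 × 0.161 = 0.09338
  Factory A: 0.18 × 0.126 = 0.02268
Total = 0.15455.
Largest term belongs to Factory B, so Factory B is most probable.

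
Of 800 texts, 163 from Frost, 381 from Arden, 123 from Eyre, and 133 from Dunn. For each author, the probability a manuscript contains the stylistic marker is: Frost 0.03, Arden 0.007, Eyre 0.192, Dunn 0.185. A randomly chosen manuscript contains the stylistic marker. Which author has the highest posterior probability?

Dunn

Compute prior × likelihood for every hypothesis:
  Frost: 0.20375 × 0.03 = 0.0061125
  Arden: 0.47625 × 0.007 = 0.00333375
  Eyre: 0.15375 × 0.192 = 0.02952
  Dunn: 0.16625 × 0.185 = 0.03075625
Normalizing constant = 0.0697225.
Largest term belongs to Dunn, so Dunn is most probable.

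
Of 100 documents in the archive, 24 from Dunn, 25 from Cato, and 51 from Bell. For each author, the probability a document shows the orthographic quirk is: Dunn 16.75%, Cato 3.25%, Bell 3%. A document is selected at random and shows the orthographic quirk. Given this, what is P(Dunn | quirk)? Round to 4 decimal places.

By Bayes' rule, posterior ∝ prior × likelihood:
  Dunn: 0.24 × 0.1675 = 0.0402
  Cato: 0.25 × 0.0325 = 0.008125
  Bell: 0.51 × 0.03 = 0.0153
Normalizing constant = 0.063625.
P(Dunn | evidence) = 0.0402 / 0.063625 ≈ 0.6318.

0.6318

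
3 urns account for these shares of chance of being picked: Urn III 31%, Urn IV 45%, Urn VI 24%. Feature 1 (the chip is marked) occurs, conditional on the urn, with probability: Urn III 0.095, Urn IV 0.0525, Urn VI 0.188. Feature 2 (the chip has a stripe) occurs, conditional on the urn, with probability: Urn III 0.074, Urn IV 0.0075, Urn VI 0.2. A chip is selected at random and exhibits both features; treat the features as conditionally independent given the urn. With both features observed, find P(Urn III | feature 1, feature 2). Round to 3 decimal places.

Unnormalized posteriors (prior × likelihood):
  Urn III: 0.31 × 0.095 × 0.074 = 0.0021793
  Urn IV: 0.45 × 0.0525 × 0.0075 = 0.0001771875
  Urn VI: 0.24 × 0.188 × 0.2 = 0.009024
Sum = 0.0113804875.
P(Urn III | evidence) = 0.0021793 / 0.0113804875 ≈ 0.191.

0.191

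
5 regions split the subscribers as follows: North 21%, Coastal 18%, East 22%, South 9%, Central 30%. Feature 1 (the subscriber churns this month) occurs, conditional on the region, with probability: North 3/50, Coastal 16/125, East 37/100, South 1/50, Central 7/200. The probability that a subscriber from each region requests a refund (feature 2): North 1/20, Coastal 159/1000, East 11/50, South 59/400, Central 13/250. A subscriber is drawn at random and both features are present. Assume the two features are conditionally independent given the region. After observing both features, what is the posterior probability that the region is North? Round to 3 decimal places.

0.027

Unnormalized posteriors (prior × likelihood):
  North: 0.21 × 0.06 × 0.05 = 0.00063
  Coastal: 0.18 × 0.128 × 0.159 = 0.00366336
  East: 0.22 × 0.37 × 0.22 = 0.017908
  South: 0.09 × 0.02 × 0.1475 = 0.0002655
  Central: 0.3 × 0.035 × 0.052 = 0.000546
Normalizing constant = 0.02301286.
P(North | evidence) = 0.00063 / 0.02301286 ≈ 0.027.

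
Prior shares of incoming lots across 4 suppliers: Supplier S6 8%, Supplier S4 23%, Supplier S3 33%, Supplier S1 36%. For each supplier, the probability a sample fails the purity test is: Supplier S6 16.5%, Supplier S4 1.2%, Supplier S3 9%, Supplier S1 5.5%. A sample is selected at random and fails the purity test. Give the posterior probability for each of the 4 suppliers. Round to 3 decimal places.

Supplier S6 0.202, Supplier S4 0.042, Supplier S3 0.454, Supplier S1 0.302

By Bayes' rule, posterior ∝ prior × likelihood:
  Supplier S6: 0.08 × 0.165 = 0.0132
  Supplier S4: 0.23 × 0.012 = 0.00276
  Supplier S3: 0.33 × 0.09 = 0.0297
  Supplier S1: 0.36 × 0.055 = 0.0198
Normalizing constant = 0.06546.
P(Supplier S6 | off-spec) = 0.0132/0.06546 ≈ 0.202
P(Supplier S4 | off-spec) = 0.00276/0.06546 ≈ 0.042
P(Supplier S3 | off-spec) = 0.0297/0.06546 ≈ 0.454
P(Supplier S1 | off-spec) = 0.0198/0.06546 ≈ 0.302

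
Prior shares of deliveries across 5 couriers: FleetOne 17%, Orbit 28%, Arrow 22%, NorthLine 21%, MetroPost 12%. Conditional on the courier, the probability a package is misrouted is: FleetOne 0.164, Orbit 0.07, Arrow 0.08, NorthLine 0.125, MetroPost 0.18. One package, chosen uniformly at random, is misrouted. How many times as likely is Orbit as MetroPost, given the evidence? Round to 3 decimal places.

0.907

Compute prior × likelihood for every hypothesis:
  FleetOne: 0.17 × 0.164 = 0.02788
  Orbit: 0.28 × 0.07 = 0.0196
  Arrow: 0.22 × 0.08 = 0.0176
  NorthLine: 0.21 × 0.125 = 0.02625
  MetroPost: 0.12 × 0.18 = 0.0216
Total = 0.11293.
The ratio is 0.0196 / 0.0216 (the normalizer cancels) = 0.907.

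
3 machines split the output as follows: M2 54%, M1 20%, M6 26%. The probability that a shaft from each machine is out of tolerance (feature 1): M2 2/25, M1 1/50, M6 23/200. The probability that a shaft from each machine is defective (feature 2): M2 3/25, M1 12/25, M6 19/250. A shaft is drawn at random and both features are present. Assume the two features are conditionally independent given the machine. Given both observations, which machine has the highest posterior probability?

M2

Compute prior × likelihood for every hypothesis:
  M2: 0.54 × 0.08 × 0.12 = 0.005184
  M1: 0.2 × 0.02 × 0.48 = 0.00192
  M6: 0.26 × 0.115 × 0.076 = 0.0022724
Sum = 0.0093764.
Largest term belongs to M2, so M2 is most probable.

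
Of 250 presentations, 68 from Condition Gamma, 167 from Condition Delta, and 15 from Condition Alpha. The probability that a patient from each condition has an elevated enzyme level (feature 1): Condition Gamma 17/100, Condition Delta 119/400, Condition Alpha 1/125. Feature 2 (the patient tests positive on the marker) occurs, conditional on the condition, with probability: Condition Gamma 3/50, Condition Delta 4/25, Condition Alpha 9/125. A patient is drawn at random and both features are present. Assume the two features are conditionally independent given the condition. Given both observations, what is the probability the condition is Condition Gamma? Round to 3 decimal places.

0.080

Compute prior × likelihood for every hypothesis:
  Condition Gamma: 0.272 × 0.17 × 0.06 = 0.0027744
  Condition Delta: 0.668 × 0.2975 × 0.16 = 0.0317968
  Condition Alpha: 0.06 × 0.008 × 0.072 = 0.00003456
Total = 0.03460576.
P(Condition Gamma | evidence) = 0.0027744 / 0.03460576 ≈ 0.080.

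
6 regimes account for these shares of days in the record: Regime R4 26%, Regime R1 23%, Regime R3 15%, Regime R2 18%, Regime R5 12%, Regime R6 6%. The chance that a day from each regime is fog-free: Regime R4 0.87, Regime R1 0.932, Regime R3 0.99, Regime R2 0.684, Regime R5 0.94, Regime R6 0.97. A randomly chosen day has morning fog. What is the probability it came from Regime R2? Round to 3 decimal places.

Taking complements, P(fog | each) = Regime R4 0.13, Regime R1 0.068, Regime R3 0.01, Regime R2 0.316, Regime R5 0.06, Regime R6 0.03.
Unnormalized posteriors (prior × likelihood):
  Regime R4: 0.26 × 0.13 = 0.0338
  Regime R1: 0.23 × 0.068 = 0.01564
  Regime R3: 0.15 × 0.01 = 0.0015
  Regime R2: 0.18 × 0.316 = 0.05688
  Regime R5: 0.12 × 0.06 = 0.0072
  Regime R6: 0.06 × 0.03 = 0.0018
Total = 0.11682.
P(Regime R2 | evidence) = 0.05688 / 0.11682 ≈ 0.487.

0.487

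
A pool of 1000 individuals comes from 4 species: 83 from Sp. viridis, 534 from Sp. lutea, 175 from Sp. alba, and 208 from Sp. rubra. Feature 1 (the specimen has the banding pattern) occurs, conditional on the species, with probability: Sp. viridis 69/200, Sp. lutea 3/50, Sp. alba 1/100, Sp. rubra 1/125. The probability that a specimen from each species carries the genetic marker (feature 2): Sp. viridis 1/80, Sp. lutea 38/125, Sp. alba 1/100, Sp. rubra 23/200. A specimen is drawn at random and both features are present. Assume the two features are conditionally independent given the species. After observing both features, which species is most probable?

Prior × likelihood for each hypothesis:
  Sp. viridis: 0.083 × 0.345 × 0.0125 = 0.0003579375
  Sp. lutea: 0.534 × 0.06 × 0.304 = 0.00974016
  Sp. alba: 0.175 × 0.01 × 0.01 = 0.0000175
  Sp. rubra: 0.208 × 0.008 × 0.115 = 0.00019136
Normalizing constant = 0.0103069575.
Largest term belongs to Sp. lutea, so Sp. lutea is most probable.

Sp. lutea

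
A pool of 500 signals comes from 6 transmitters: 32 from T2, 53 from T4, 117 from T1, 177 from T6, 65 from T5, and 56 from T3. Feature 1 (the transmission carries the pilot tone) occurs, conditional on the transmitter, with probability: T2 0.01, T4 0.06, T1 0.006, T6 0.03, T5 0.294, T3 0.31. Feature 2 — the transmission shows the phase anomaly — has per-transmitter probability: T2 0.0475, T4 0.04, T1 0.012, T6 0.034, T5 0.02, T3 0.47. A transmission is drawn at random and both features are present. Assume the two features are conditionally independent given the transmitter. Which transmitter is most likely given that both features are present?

T3

Prior × likelihood for each hypothesis:
  T2: 0.064 × 0.01 × 0.0475 = 0.0000304
  T4: 0.106 × 0.06 × 0.04 = 0.0002544
  T1: 0.234 × 0.006 × 0.012 = 0.000016848
  T6: 0.354 × 0.03 × 0.034 = 0.00036108
  T5: 0.13 × 0.294 × 0.02 = 0.0007644
  T3: 0.112 × 0.31 × 0.47 = 0.0163184
Sum = 0.017745528.
Largest term belongs to T3, so T3 is most probable.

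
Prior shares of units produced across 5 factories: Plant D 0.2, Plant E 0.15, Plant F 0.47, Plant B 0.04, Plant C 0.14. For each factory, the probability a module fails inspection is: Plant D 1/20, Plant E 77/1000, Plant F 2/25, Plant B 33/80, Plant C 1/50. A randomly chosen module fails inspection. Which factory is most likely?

Prior × likelihood for each hypothesis:
  Plant D: 0.2 × 0.05 = 0.01
  Plant E: 0.15 × 0.077 = 0.01155
  Plant F: 0.47 × 0.08 = 0.0376
  Plant B: 0.04 × 0.4125 = 0.0165
  Plant C: 0.14 × 0.02 = 0.0028
Sum = 0.07845.
Largest term belongs to Plant F, so Plant F is most probable.

Plant F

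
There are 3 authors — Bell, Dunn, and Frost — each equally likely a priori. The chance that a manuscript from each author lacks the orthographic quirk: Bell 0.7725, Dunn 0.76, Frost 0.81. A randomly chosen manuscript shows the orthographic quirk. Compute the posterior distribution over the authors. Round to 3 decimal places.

Bell 0.346, Dunn 0.365, Frost 0.289

Taking complements, P(quirk | each) = Bell 0.2275, Dunn 0.24, Frost 0.19.
Since the prior is uniform, the posterior is proportional to the likelihood:
  Bell: 0.2275
  Dunn: 0.24
  Frost: 0.19
Normalizing constant = 0.6575.
P(Bell | quirk) = 0.2275/0.6575 ≈ 0.346
P(Dunn | quirk) = 0.24/0.6575 ≈ 0.365
P(Frost | quirk) = 0.19/0.6575 ≈ 0.289
(Check: 0.346+0.365+0.289 = 1.000.)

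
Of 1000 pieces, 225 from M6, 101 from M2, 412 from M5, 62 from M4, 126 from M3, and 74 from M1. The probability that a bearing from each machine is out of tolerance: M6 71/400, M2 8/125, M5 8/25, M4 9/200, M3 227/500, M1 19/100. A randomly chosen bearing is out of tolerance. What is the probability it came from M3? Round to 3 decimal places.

Compute prior × likelihood for every hypothesis:
  M6: 0.225 × 0.1775 = 0.0399375
  M2: 0.101 × 0.064 = 0.006464
  M5: 0.412 × 0.32 = 0.13184
  M4: 0.062 × 0.045 = 0.00279
  M3: 0.126 × 0.454 = 0.057204
  M1: 0.074 × 0.19 = 0.01406
Sum = 0.2522955.
P(M3 | evidence) = 0.057204 / 0.2522955 ≈ 0.227.

0.227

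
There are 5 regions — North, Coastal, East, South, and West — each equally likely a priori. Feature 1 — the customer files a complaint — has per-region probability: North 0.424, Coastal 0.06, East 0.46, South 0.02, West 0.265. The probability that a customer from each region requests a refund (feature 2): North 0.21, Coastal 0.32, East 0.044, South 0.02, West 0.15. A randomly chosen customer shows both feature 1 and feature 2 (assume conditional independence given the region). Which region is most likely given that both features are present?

North

With a uniform prior (1/5 each), posterior ∝ likelihood:
  North: 0.424 × 0.21 = 0.08904
  Coastal: 0.06 × 0.32 = 0.0192
  East: 0.46 × 0.044 = 0.02024
  South: 0.02 × 0.02 = 0.0004
  West: 0.265 × 0.15 = 0.03975
Sum = 0.16863.
Largest term belongs to North, so North is most probable.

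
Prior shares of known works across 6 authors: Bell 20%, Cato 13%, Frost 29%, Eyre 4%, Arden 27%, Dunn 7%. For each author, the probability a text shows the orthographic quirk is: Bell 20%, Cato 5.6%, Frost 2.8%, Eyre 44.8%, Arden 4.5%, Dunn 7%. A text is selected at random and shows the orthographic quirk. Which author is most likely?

Bell

By Bayes' rule, posterior ∝ prior × likelihood:
  Bell: 0.2 × 0.2 = 0.04
  Cato: 0.13 × 0.056 = 0.00728
  Frost: 0.29 × 0.028 = 0.00812
  Eyre: 0.04 × 0.448 = 0.01792
  Arden: 0.27 × 0.045 = 0.01215
  Dunn: 0.07 × 0.07 = 0.0049
Normalizing constant = 0.09037.
Largest term belongs to Bell, so Bell is most probable.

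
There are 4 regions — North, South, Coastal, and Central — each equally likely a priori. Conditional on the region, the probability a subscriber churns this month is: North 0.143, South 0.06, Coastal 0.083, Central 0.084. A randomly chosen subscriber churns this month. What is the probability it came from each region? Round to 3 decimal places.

North 0.386, South 0.162, Coastal 0.224, Central 0.227

Since the prior is uniform, the posterior is proportional to the likelihood:
  North: 0.143
  South: 0.06
  Coastal: 0.083
  Central: 0.084
Total = 0.37.
P(North | churn) = 0.143/0.37 ≈ 0.386
P(South | churn) = 0.06/0.37 ≈ 0.162
P(Coastal | churn) = 0.083/0.37 ≈ 0.224
P(Central | churn) = 0.084/0.37 ≈ 0.227
(Check: 0.386+0.162+0.224+0.227 = 0.999.)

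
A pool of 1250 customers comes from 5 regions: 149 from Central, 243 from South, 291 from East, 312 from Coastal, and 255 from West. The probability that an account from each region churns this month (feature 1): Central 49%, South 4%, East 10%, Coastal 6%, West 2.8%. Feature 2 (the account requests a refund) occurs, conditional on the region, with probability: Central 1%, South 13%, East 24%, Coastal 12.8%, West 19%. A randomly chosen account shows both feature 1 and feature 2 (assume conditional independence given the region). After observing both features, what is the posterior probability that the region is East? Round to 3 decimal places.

0.549

Unnormalized posteriors (prior × likelihood):
  Central: 0.1192 × 0.49 × 0.01 = 0.00058408
  South: 0.1944 × 0.04 × 0.13 = 0.00101088
  East: 0.2328 × 0.1 × 0.24 = 0.0055872
  Coastal: 0.2496 × 0.06 × 0.128 = 0.001916928
  West: 0.204 × 0.028 × 0.19 = 0.00108528
Total = 0.010184368.
P(East | evidence) = 0.0055872 / 0.010184368 ≈ 0.549.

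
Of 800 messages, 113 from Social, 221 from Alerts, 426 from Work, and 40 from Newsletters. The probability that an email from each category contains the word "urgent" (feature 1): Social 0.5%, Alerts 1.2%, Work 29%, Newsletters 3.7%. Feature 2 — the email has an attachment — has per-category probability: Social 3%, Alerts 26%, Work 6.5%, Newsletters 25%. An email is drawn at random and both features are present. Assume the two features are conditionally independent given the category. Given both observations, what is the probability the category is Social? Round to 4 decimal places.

0.0019

Compute prior × likelihood for every hypothesis:
  Social: 0.14125 × 0.005 × 0.03 = 0.0000211875
  Alerts: 0.27625 × 0.012 × 0.26 = 0.0008619
  Work: 0.5325 × 0.29 × 0.065 = 0.010037625
  Newsletters: 0.05 × 0.037 × 0.25 = 0.0004625
Sum = 0.0113832125.
P(Social | evidence) = 0.0000211875 / 0.0113832125 ≈ 0.0019.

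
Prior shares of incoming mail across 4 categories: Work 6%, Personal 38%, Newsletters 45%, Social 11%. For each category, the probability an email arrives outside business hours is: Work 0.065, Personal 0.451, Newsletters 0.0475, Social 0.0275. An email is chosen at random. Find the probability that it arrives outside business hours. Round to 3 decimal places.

Prior × likelihood for each hypothesis:
  Work: 0.06 × 0.065 = 0.0039
  Personal: 0.38 × 0.451 = 0.17138
  Newsletters: 0.45 × 0.0475 = 0.021375
  Social: 0.11 × 0.0275 = 0.003025
P(off-hours) = 0.0039 + 0.17138 + 0.021375 + 0.003025 = 0.19968 → 0.200.

0.200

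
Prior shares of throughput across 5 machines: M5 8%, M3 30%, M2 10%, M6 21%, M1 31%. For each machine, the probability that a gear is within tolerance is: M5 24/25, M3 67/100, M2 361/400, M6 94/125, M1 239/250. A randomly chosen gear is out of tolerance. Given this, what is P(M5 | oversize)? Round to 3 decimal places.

0.018

Taking complements, P(oversize | each) = M5 0.04, M3 0.33, M2 0.0975, M6 0.248, M1 0.044.
By Bayes' rule, posterior ∝ prior × likelihood:
  M5: 0.08 × 0.04 = 0.0032
  M3: 0.3 × 0.33 = 0.099
  M2: 0.1 × 0.0975 = 0.00975
  M6: 0.21 × 0.248 = 0.05208
  M1: 0.31 × 0.044 = 0.01364
Total = 0.17767.
P(M5 | evidence) = 0.0032 / 0.17767 ≈ 0.018.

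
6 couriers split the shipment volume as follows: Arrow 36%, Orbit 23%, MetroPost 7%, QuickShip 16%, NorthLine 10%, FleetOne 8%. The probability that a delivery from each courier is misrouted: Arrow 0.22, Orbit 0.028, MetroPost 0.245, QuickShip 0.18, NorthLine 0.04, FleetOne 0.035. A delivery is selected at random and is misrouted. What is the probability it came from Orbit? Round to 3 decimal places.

Unnormalized posteriors (prior × likelihood):
  Arrow: 0.36 × 0.22 = 0.0792
  Orbit: 0.23 × 0.028 = 0.00644
  MetroPost: 0.07 × 0.245 = 0.01715
  QuickShip: 0.16 × 0.18 = 0.0288
  NorthLine: 0.1 × 0.04 = 0.004
  FleetOne: 0.08 × 0.035 = 0.0028
Total = 0.13839.
P(Orbit | evidence) = 0.00644 / 0.13839 ≈ 0.047.

0.047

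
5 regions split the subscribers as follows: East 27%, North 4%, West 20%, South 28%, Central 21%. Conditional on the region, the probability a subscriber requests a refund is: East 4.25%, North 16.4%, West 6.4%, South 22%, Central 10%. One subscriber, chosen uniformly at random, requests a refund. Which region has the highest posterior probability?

By Bayes' rule, posterior ∝ prior × likelihood:
  East: 0.27 × 0.0425 = 0.011475
  North: 0.04 × 0.164 = 0.00656
  West: 0.2 × 0.064 = 0.0128
  South: 0.28 × 0.22 = 0.0616
  Central: 0.21 × 0.1 = 0.021
Sum = 0.113435.
Largest term belongs to South, so South is most probable.

South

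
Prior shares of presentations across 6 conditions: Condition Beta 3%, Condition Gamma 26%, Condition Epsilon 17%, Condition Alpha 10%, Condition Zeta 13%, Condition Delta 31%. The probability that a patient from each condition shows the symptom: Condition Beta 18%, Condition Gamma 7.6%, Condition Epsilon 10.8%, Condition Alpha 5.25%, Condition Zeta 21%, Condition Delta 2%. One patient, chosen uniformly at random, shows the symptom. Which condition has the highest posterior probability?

Condition Zeta

By Bayes' rule, posterior ∝ prior × likelihood:
  Condition Beta: 0.03 × 0.18 = 0.0054
  Condition Gamma: 0.26 × 0.076 = 0.01976
  Condition Epsilon: 0.17 × 0.108 = 0.01836
  Condition Alpha: 0.1 × 0.0525 = 0.00525
  Condition Zeta: 0.13 × 0.21 = 0.0273
  Condition Delta: 0.31 × 0.02 = 0.0062
Normalizing constant = 0.08227.
Largest term belongs to Condition Zeta, so Condition Zeta is most probable.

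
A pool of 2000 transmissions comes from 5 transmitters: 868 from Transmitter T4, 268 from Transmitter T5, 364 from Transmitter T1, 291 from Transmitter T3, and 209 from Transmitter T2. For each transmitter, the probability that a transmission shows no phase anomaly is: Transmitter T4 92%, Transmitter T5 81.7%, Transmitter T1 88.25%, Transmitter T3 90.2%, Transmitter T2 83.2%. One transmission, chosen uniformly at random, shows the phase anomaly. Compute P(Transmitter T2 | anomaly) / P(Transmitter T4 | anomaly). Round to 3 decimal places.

Taking complements, P(anomaly | each) = Transmitter T4 0.08, Transmitter T5 0.183, Transmitter T1 0.1175, Transmitter T3 0.098, Transmitter T2 0.168.
By Bayes' rule, posterior ∝ prior × likelihood:
  Transmitter T4: 0.434 × 0.08 = 0.03472
  Transmitter T5: 0.134 × 0.183 = 0.024522
  Transmitter T1: 0.182 × 0.1175 = 0.021385
  Transmitter T3: 0.1455 × 0.098 = 0.014259
  Transmitter T2: 0.1045 × 0.168 = 0.017556
Normalizing constant = 0.112442.
The ratio is 0.017556 / 0.03472 (the normalizer cancels) = 0.506.

0.506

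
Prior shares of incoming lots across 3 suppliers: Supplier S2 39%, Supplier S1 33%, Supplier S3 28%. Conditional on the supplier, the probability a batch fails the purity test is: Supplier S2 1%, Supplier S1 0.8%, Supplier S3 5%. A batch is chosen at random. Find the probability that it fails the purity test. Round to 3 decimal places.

Compute prior × likelihood for every hypothesis:
  Supplier S2: 0.39 × 0.01 = 0.0039
  Supplier S1: 0.33 × 0.008 = 0.00264
  Supplier S3: 0.28 × 0.05 = 0.014
P(off-spec) = 0.0039 + 0.00264 + 0.014 = 0.02054 → 0.021.

0.021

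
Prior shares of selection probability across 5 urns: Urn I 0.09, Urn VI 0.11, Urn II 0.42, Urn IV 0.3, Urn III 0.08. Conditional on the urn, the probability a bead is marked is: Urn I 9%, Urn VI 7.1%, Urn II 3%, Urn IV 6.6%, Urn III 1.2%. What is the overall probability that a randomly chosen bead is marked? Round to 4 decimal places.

By Bayes' rule, posterior ∝ prior × likelihood:
  Urn I: 0.09 × 0.09 = 0.0081
  Urn VI: 0.11 × 0.071 = 0.00781
  Urn II: 0.42 × 0.03 = 0.0126
  Urn IV: 0.3 × 0.066 = 0.0198
  Urn III: 0.08 × 0.012 = 0.00096
P(marked) = 0.0081 + 0.00781 + 0.0126 + 0.0198 + 0.00096 = 0.04927 → 0.0493.

0.0493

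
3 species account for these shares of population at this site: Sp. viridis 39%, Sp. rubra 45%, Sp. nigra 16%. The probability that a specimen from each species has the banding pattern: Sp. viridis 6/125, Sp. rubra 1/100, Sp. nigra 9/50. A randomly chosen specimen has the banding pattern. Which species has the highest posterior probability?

Sp. nigra

Prior × likelihood for each hypothesis:
  Sp. viridis: 0.39 × 0.048 = 0.01872
  Sp. rubra: 0.45 × 0.01 = 0.0045
  Sp. nigra: 0.16 × 0.18 = 0.0288
Total = 0.05202.
Largest term belongs to Sp. nigra, so Sp. nigra is most probable.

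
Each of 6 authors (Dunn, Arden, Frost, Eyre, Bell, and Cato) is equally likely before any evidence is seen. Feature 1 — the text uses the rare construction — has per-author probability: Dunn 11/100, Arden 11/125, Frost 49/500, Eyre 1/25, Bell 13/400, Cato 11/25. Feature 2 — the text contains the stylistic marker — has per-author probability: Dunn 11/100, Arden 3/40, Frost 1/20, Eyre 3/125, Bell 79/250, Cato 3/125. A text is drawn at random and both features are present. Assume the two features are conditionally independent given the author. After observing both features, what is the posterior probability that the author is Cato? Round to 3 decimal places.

0.233

Since the prior is uniform, the posterior is proportional to the likelihood:
  Dunn: 0.11 × 0.11 = 0.0121
  Arden: 0.088 × 0.075 = 0.0066
  Frost: 0.098 × 0.05 = 0.0049
  Eyre: 0.04 × 0.024 = 0.00096
  Bell: 0.0325 × 0.316 = 0.01027
  Cato: 0.44 × 0.024 = 0.01056
Sum = 0.04539.
P(Cato | evidence) = 0.01056 / 0.04539 ≈ 0.233.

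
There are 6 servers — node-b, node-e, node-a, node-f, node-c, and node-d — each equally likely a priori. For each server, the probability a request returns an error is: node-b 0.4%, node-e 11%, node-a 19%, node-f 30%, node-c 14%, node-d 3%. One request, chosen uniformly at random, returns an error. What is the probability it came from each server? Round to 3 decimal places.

Since the prior is uniform, the posterior is proportional to the likelihood:
  node-b: 0.004
  node-e: 0.11
  node-a: 0.19
  node-f: 0.3
  node-c: 0.14
  node-d: 0.03
Normalizing constant = 0.774.
P(node-b | error) = 0.004/0.774 ≈ 0.005
P(node-e | error) = 0.11/0.774 ≈ 0.142
P(node-a | error) = 0.19/0.774 ≈ 0.245
P(node-f | error) = 0.3/0.774 ≈ 0.388
P(node-c | error) = 0.14/0.774 ≈ 0.181
P(node-d | error) = 0.03/0.774 ≈ 0.039

node-b 0.005, node-e 0.142, node-a 0.245, node-f 0.388, node-c 0.181, node-d 0.039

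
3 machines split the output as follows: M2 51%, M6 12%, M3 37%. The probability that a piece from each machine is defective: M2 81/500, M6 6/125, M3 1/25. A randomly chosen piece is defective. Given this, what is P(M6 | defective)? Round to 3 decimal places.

0.056

By Bayes' rule, posterior ∝ prior × likelihood:
  M2: 0.51 × 0.162 = 0.08262
  M6: 0.12 × 0.048 = 0.00576
  M3: 0.37 × 0.04 = 0.0148
Sum = 0.10318.
P(M6 | evidence) = 0.00576 / 0.10318 ≈ 0.056.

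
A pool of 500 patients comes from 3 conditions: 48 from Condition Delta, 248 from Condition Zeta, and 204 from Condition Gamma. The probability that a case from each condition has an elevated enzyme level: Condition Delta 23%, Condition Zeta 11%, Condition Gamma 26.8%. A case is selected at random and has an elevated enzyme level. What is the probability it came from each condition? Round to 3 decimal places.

By Bayes' rule, posterior ∝ prior × likelihood:
  Condition Delta: 0.096 × 0.23 = 0.02208
  Condition Zeta: 0.496 × 0.11 = 0.05456
  Condition Gamma: 0.408 × 0.268 = 0.109344
Normalizing constant = 0.185984.
P(Condition Delta | elevated) = 0.02208/0.185984 ≈ 0.119
P(Condition Zeta | elevated) = 0.05456/0.185984 ≈ 0.293
P(Condition Gamma | elevated) = 0.109344/0.185984 ≈ 0.588
(Check: 0.119+0.293+0.588 = 1.000.)

Condition Delta 0.119, Condition Zeta 0.293, Condition Gamma 0.588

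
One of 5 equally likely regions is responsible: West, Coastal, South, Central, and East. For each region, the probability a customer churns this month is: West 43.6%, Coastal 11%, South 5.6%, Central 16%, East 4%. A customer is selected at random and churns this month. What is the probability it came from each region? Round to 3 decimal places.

West 0.544, Coastal 0.137, South 0.070, Central 0.200, East 0.050

Since the prior is uniform, the posterior is proportional to the likelihood:
  West: 0.436
  Coastal: 0.11
  South: 0.056
  Central: 0.16
  East: 0.04
Normalizing constant = 0.802.
P(West | churn) = 0.436/0.802 ≈ 0.544
P(Coastal | churn) = 0.11/0.802 ≈ 0.137
P(South | churn) = 0.056/0.802 ≈ 0.070
P(Central | churn) = 0.16/0.802 ≈ 0.200
P(East | churn) = 0.04/0.802 ≈ 0.050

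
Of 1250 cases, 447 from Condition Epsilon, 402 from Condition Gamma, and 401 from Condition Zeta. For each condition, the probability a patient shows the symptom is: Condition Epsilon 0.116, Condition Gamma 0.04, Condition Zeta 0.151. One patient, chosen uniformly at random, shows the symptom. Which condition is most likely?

Unnormalized posteriors (prior × likelihood):
  Condition Epsilon: 0.3576 × 0.116 = 0.0414816
  Condition Gamma: 0.3216 × 0.04 = 0.012864
  Condition Zeta: 0.3208 × 0.151 = 0.0484408
Total = 0.1027864.
Largest term belongs to Condition Zeta, so Condition Zeta is most probable.

Condition Zeta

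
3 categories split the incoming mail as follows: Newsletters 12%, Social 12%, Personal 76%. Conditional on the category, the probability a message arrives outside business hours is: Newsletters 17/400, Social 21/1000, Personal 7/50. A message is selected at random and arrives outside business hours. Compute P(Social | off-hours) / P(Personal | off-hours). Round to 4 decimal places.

By Bayes' rule, posterior ∝ prior × likelihood:
  Newsletters: 0.12 × 0.0425 = 0.0051
  Social: 0.12 × 0.021 = 0.00252
  Personal: 0.76 × 0.14 = 0.1064
Normalizing constant = 0.11402.
The ratio is 0.00252 / 0.1064 (the normalizer cancels) = 0.0237.

0.0237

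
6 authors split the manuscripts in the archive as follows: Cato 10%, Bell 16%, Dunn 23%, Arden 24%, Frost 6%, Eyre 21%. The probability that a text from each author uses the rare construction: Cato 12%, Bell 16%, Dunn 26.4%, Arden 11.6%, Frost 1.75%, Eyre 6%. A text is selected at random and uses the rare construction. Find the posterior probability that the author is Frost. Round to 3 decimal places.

0.008

Prior × likelihood for each hypothesis:
  Cato: 0.1 × 0.12 = 0.012
  Bell: 0.16 × 0.16 = 0.0256
  Dunn: 0.23 × 0.264 = 0.06072
  Arden: 0.24 × 0.116 = 0.02784
  Frost: 0.06 × 0.0175 = 0.00105
  Eyre: 0.21 × 0.06 = 0.0126
Sum = 0.13981.
P(Frost | evidence) = 0.00105 / 0.13981 ≈ 0.008.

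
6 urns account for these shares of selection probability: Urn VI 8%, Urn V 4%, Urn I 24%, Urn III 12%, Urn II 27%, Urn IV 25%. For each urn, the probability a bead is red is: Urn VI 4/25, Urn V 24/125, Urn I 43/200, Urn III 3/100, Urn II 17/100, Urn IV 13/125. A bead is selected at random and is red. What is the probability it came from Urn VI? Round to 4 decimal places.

0.0867

By Bayes' rule, posterior ∝ prior × likelihood:
  Urn VI: 0.08 × 0.16 = 0.0128
  Urn V: 0.04 × 0.192 = 0.00768
  Urn I: 0.24 × 0.215 = 0.0516
  Urn III: 0.12 × 0.03 = 0.0036
  Urn II: 0.27 × 0.17 = 0.0459
  Urn IV: 0.25 × 0.104 = 0.026
Total = 0.14758.
P(Urn VI | evidence) = 0.0128 / 0.14758 ≈ 0.0867.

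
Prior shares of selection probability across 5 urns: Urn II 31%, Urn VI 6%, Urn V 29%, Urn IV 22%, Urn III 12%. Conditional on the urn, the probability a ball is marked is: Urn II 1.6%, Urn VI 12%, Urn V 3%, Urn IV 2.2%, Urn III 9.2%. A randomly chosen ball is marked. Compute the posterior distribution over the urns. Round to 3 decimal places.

Urn II 0.135, Urn VI 0.196, Urn V 0.237, Urn IV 0.132, Urn III 0.300

Prior × likelihood for each hypothesis:
  Urn II: 0.31 × 0.016 = 0.00496
  Urn VI: 0.06 × 0.12 = 0.0072
  Urn V: 0.29 × 0.03 = 0.0087
  Urn IV: 0.22 × 0.022 = 0.00484
  Urn III: 0.12 × 0.092 = 0.01104
Sum = 0.03674.
P(Urn II | marked) = 0.00496/0.03674 ≈ 0.135
P(Urn VI | marked) = 0.0072/0.03674 ≈ 0.196
P(Urn V | marked) = 0.0087/0.03674 ≈ 0.237
P(Urn IV | marked) = 0.00484/0.03674 ≈ 0.132
P(Urn III | marked) = 0.01104/0.03674 ≈ 0.300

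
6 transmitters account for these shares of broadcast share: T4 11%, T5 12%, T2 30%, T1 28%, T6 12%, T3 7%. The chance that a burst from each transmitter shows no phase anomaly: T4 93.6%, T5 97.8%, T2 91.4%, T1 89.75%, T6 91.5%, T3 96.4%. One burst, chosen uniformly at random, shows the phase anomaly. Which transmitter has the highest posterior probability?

Taking complements, P(anomaly | each) = T4 0.064, T5 0.022, T2 0.086, T1 0.1025, T6 0.085, T3 0.036.
Unnormalized posteriors (prior × likelihood):
  T4: 0.11 × 0.064 = 0.00704
  T5: 0.12 × 0.022 = 0.00264
  T2: 0.3 × 0.086 = 0.0258
  T1: 0.28 × 0.1025 = 0.0287
  T6: 0.12 × 0.085 = 0.0102
  T3: 0.07 × 0.036 = 0.00252
Total = 0.0769.
Largest term belongs to T1, so T1 is most probable.

T1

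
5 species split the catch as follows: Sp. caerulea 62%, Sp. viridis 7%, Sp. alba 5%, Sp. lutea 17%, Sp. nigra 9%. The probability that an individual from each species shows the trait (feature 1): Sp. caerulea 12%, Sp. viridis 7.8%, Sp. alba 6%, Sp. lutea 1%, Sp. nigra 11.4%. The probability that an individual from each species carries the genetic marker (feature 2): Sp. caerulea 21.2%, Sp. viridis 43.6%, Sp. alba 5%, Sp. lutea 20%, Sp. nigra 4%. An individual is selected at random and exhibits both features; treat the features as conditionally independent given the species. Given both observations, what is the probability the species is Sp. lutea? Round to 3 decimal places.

Unnormalized posteriors (prior × likelihood):
  Sp. caerulea: 0.62 × 0.12 × 0.212 = 0.0157728
  Sp. viridis: 0.07 × 0.078 × 0.436 = 0.00238056
  Sp. alba: 0.05 × 0.06 × 0.05 = 0.00015
  Sp. lutea: 0.17 × 0.01 × 0.2 = 0.00034
  Sp. nigra: 0.09 × 0.114 × 0.04 = 0.0004104
Sum = 0.01905376.
P(Sp. lutea | evidence) = 0.00034 / 0.01905376 ≈ 0.018.

0.018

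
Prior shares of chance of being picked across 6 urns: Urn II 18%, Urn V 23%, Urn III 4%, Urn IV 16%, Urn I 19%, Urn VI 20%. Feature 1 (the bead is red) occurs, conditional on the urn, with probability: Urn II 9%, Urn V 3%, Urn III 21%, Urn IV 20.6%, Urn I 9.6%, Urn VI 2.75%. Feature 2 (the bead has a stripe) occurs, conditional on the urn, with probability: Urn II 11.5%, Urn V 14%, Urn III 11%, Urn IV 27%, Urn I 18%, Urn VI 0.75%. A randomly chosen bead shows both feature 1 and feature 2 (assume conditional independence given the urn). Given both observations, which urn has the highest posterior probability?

Urn IV

Prior × likelihood for each hypothesis:
  Urn II: 0.18 × 0.09 × 0.115 = 0.001863
  Urn V: 0.23 × 0.03 × 0.14 = 0.000966
  Urn III: 0.04 × 0.21 × 0.11 = 0.000924
  Urn IV: 0.16 × 0.206 × 0.27 = 0.0088992
  Urn I: 0.19 × 0.096 × 0.18 = 0.0032832
  Urn VI: 0.2 × 0.0275 × 0.0075 = 0.00004125
Normalizing constant = 0.01597665.
Largest term belongs to Urn IV, so Urn IV is most probable.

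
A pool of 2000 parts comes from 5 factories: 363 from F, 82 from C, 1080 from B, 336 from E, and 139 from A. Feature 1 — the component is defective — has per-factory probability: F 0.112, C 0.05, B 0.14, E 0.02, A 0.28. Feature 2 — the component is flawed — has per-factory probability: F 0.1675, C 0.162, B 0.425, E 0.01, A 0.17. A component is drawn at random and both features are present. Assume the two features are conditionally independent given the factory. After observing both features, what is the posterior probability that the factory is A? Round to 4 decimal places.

0.0844

Prior × likelihood for each hypothesis:
  F: 0.1815 × 0.112 × 0.1675 = 0.00340494
  C: 0.041 × 0.05 × 0.162 = 0.0003321
  B: 0.54 × 0.14 × 0.425 = 0.03213
  E: 0.168 × 0.02 × 0.01 = 0.0000336
  A: 0.0695 × 0.28 × 0.17 = 0.0033082
Sum = 0.03920884.
P(A | evidence) = 0.0033082 / 0.03920884 ≈ 0.0844.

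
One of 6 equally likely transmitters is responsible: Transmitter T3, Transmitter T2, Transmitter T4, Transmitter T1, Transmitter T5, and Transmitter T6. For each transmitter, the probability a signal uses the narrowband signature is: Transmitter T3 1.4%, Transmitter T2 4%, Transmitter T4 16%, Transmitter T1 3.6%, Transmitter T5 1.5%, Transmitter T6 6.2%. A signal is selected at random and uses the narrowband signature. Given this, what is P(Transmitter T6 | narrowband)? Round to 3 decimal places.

With a uniform prior (1/6 each), posterior ∝ likelihood:
  Transmitter T3: 0.014
  Transmitter T2: 0.04
  Transmitter T4: 0.16
  Transmitter T1: 0.036
  Transmitter T5: 0.015
  Transmitter T6: 0.062
Total = 0.327.
P(Transmitter T6 | evidence) = 0.062 / 0.327 ≈ 0.190.

0.190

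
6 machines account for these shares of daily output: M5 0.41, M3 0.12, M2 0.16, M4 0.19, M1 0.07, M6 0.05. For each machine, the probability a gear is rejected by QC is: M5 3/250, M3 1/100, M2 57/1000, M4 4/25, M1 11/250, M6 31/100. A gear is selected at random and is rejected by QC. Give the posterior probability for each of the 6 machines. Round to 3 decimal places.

M5 0.077, M3 0.019, M2 0.142, M4 0.473, M1 0.048, M6 0.241

Unnormalized posteriors (prior × likelihood):
  M5: 0.41 × 0.012 = 0.00492
  M3: 0.12 × 0.01 = 0.0012
  M2: 0.16 × 0.057 = 0.00912
  M4: 0.19 × 0.16 = 0.0304
  M1: 0.07 × 0.044 = 0.00308
  M6: 0.05 × 0.31 = 0.0155
Total = 0.06422.
P(M5 | rejected) = 0.00492/0.06422 ≈ 0.077
P(M3 | rejected) = 0.0012/0.06422 ≈ 0.019
P(M2 | rejected) = 0.00912/0.06422 ≈ 0.142
P(M4 | rejected) = 0.0304/0.06422 ≈ 0.473
P(M1 | rejected) = 0.00308/0.06422 ≈ 0.048
P(M6 | rejected) = 0.0155/0.06422 ≈ 0.241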